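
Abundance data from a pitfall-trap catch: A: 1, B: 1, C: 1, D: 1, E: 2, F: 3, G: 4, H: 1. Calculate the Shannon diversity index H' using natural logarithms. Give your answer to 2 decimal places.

1.91

Total N = 1+1+1+1+2+3+4+1 = 14, so the proportions are 0.0714, 0.0714, 0.0714, 0.0714, 0.1429, 0.2143, 0.2857, 0.0714 (working shown to 4 dp, full precision carried).
Each pᵢ ln pᵢ term: 0.0714×(-2.6391)=-0.1885, 0.0714×(-2.6391)=-0.1885, 0.0714×(-2.6391)=-0.1885, 0.0714×(-2.6391)=-0.1885, 0.1429×(-1.9459)=-0.2780, 0.2143×(-1.5404)=-0.3301, 0.2857×(-1.2528)=-0.3579, 0.0714×(-2.6391)=-0.1885.
Sum = -1.9085, so H' = 1.91.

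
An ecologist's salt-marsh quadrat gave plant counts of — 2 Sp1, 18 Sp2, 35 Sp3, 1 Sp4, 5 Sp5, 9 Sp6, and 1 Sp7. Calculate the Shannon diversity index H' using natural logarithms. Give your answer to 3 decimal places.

1.366

Total N = 2+18+35+1+5+9+1 = 71, so the proportions are 0.02817, 0.25352, 0.49296, 0.01408, 0.07042, 0.12676, 0.01408 (working shown to 5 dp, full precision carried).
Each pᵢ ln pᵢ term: 0.02817×(-3.56953)=-0.10055, 0.25352×(-1.37231)=-0.34791, 0.49296×(-0.70733)=-0.34868, 0.01408×(-4.26268)=-0.06004, 0.07042×(-2.65324)=-0.18685, 0.12676×(-2.06546)=-0.26182, 0.01408×(-4.26268)=-0.06004.
Sum = -1.36589, so H' = 1.366.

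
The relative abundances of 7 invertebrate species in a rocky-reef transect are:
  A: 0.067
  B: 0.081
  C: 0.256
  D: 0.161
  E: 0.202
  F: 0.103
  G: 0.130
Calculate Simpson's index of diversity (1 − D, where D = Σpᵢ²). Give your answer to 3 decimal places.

D = 0.067² + 0.081² + 0.256² + 0.161² + 0.202² + 0.103² + 0.13² = 0.00449 + 0.00656 + 0.06554 + 0.02592 + 0.04080 + 0.01061 + 0.01690 = 0.17082 (working shown to 5 dp, full precision carried).
So 1 − D = 0.82918, i.e. 0.829 to 3 decimal places.

0.829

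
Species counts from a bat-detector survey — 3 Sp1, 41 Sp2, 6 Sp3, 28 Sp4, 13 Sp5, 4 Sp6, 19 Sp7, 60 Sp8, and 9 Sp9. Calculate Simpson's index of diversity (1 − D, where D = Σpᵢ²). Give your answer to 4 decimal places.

0.7988

Total N = 3+41+6+28+13+4+19+60+9 = 183, so the proportions are 0.016393, 0.224044, 0.032787, 0.153005, 0.071038, 0.021858, 0.103825, 0.327869, 0.04918 (working shown to 6 dp, full precision carried).
D = 0.016393² + 0.224044² + 0.032787² + 0.153005² + 0.071038² + 0.021858² + 0.103825² + 0.327869² + 0.04918² = 0.000269 + 0.050196 + 0.001075 + 0.023411 + 0.005046 + 0.000478 + 0.010780 + 0.107498 + 0.002419 = 0.201171.
So 1 − D = 0.798829, i.e. 0.7988 to 4 decimal places.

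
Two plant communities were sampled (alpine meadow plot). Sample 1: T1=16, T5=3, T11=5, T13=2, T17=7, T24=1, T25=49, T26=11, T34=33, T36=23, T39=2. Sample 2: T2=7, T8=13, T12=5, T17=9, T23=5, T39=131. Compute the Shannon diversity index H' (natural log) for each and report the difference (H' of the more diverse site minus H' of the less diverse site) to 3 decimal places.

Sample 1: N=152, proportions 0.105263, 0.019737, 0.032895, 0.013158, 0.046053, 0.006579, 0.322368, 0.072368, 0.217105, 0.151316, 0.013158, giving H' = 1.887857 (working shown to 6 dp, full precision carried).
Sample 2: N=170, proportions 0.041176, 0.076471, 0.029412, 0.052941, 0.029412, 0.770588, giving H' = 0.891763.
Difference = |1.887857 − 0.891763| = 0.996094, i.e. 0.996 to 3 decimal places.

0.996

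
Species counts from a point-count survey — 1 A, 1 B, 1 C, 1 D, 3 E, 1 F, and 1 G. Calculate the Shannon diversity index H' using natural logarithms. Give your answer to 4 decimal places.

1.8310

Total N = 1+1+1+1+3+1+1 = 9, so the proportions are 0.111111, 0.111111, 0.111111, 0.111111, 0.333333, 0.111111, 0.111111 (working shown to 6 dp, full precision carried).
Each pᵢ ln pᵢ term: 0.111111×(-2.197225)=-0.244136, 0.111111×(-2.197225)=-0.244136, 0.111111×(-2.197225)=-0.244136, 0.111111×(-2.197225)=-0.244136, 0.333333×(-1.098612)=-0.366204, 0.111111×(-2.197225)=-0.244136, 0.111111×(-2.197225)=-0.244136.
Sum = -1.831020, so H' = 1.8310.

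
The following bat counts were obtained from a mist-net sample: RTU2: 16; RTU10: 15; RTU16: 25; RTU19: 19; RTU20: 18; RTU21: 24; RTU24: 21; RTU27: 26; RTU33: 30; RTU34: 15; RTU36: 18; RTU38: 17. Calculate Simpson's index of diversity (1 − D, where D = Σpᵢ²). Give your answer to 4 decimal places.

0.9123

Total N = 16+15+25+19+18+24+21+26+30+15+18+17 = 244, so the proportions are 0.065574, 0.061475, 0.102459, 0.077869, 0.07377, 0.098361, 0.086066, 0.106557, 0.122951, 0.061475, 0.07377, 0.069672 (working shown to 6 dp, full precision carried).
D = 0.065574² + 0.061475² + 0.102459² + 0.077869² + 0.07377² + 0.098361² + 0.086066² + 0.106557² + 0.122951² + 0.061475² + 0.07377² + 0.069672² = 0.004300 + 0.003779 + 0.010498 + 0.006064 + 0.005442 + 0.009675 + 0.007407 + 0.011354 + 0.015117 + 0.003779 + 0.005442 + 0.004854 = 0.087712.
So 1 − D = 0.912288, i.e. 0.9123 to 4 decimal places.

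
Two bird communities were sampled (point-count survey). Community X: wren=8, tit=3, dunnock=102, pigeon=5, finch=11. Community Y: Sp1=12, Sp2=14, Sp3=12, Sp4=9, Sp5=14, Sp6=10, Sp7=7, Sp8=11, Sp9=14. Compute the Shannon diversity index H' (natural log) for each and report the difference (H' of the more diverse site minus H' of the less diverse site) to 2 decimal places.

Community X: N=129, proportions 0.062, 0.0233, 0.7907, 0.0388, 0.0853, giving H' = 0.7815 (working shown to 4 dp, full precision carried).
Community Y: N=103, proportions 0.1165, 0.1359, 0.1165, 0.0874, 0.1359, 0.0971, 0.068, 0.1068, 0.1359, giving H' = 2.1757.
Difference = |0.7815 − 2.1757| = 1.3942, i.e. 1.39 to 2 decimal places.

1.39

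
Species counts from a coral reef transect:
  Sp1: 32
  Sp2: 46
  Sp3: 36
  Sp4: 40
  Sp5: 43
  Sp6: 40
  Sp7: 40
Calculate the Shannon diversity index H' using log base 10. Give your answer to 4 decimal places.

0.8426

Total N = 32+46+36+40+43+40+40 = 277, so the proportions are 0.115523, 0.166065, 0.129964, 0.144404, 0.155235, 0.144404, 0.144404 (working shown to 6 dp, full precision carried).
Each pᵢ log₁₀ pᵢ term: 0.115523×(-0.937330)=-0.108284, 0.166065×(-0.779722)=-0.129485, 0.129964×(-0.886177)=-0.115171, 0.144404×(-0.840420)=-0.121360, 0.155235×(-0.809011)=-0.125587, 0.144404×(-0.840420)=-0.121360, 0.144404×(-0.840420)=-0.121360.
Sum = -0.842607, so H' = 0.8426.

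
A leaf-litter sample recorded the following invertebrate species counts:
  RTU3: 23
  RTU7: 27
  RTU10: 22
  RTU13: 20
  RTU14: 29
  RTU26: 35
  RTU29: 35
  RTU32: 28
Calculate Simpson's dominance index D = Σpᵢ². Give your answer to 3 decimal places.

Total N = 23+27+22+20+29+35+35+28 = 219, so the proportions are 0.10502, 0.12329, 0.10046, 0.09132, 0.13242, 0.15982, 0.15982, 0.12785 (working shown to 5 dp, full precision carried).
D = 0.10502² + 0.12329² + 0.10046² + 0.09132² + 0.13242² + 0.15982² + 0.15982² + 0.12785² = 0.01103 + 0.01520 + 0.01009 + 0.00834 + 0.01754 + 0.02554 + 0.02554 + 0.01635 = 0.12963.
To 3 decimal places, D = 0.130.

0.130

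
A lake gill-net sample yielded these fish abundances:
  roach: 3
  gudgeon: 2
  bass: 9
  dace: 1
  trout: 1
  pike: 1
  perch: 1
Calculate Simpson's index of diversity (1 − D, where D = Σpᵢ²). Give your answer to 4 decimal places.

Total N = 3+2+9+1+1+1+1 = 18, so the proportions are 0.166667, 0.111111, 0.5, 0.055556, 0.055556, 0.055556, 0.055556 (working shown to 6 dp, full precision carried).
D = 0.166667² + 0.111111² + 0.5² + 0.055556² + 0.055556² + 0.055556² + 0.055556² = 0.027778 + 0.012346 + 0.250000 + 0.003086 + 0.003086 + 0.003086 + 0.003086 = 0.302469.
So 1 − D = 0.697531, i.e. 0.6975 to 4 decimal places.

0.6975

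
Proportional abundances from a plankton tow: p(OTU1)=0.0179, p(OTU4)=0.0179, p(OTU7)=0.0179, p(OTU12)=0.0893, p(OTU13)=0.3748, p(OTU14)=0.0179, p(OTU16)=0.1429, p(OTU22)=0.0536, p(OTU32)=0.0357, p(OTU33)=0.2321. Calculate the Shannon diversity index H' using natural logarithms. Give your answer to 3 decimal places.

1.764

Each pᵢ ln pᵢ term (working shown to 5 dp, full precision carried): 0.0179×(-4.02295)=-0.07201, 0.0179×(-4.02295)=-0.07201, 0.0179×(-4.02295)=-0.07201, 0.0893×(-2.41575)=-0.21573, 0.3748×(-0.98136)=-0.36781, 0.0179×(-4.02295)=-0.07201, 0.1429×(-1.94561)=-0.27803, 0.0536×(-2.92621)=-0.15684, 0.0357×(-3.33260)=-0.11897, 0.2321×(-1.46059)=-0.33900.
Sum = -1.76443, so H' = 1.764.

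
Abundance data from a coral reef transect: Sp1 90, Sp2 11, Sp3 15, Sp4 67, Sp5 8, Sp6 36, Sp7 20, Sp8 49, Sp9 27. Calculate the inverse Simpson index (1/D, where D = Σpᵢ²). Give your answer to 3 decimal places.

Total N = 90+11+15+67+8+36+20+49+27 = 323, so the proportions are 0.2786378, 0.0340557, 0.0464396, 0.2074303, 0.0247678, 0.1114551, 0.0619195, 0.1517028, 0.0835913 (working shown to 7 dp, full precision carried).
D = 0.2786378² + 0.0340557² + 0.0464396² + 0.2074303² + 0.0247678² + 0.1114551² + 0.0619195² + 0.1517028² + 0.0835913² = 0.0776390 + 0.0011598 + 0.0021566 + 0.0430273 + 0.0006134 + 0.0124222 + 0.0038340 + 0.0230137 + 0.0069875 = 0.1708537.
So 1/D = 5.85296, i.e. 5.853 to 3 decimal places.

5.853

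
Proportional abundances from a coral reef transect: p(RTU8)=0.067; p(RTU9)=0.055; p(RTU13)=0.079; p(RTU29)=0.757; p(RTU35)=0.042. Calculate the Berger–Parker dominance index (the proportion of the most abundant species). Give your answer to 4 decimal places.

The largest proportion is 0.757, i.e. d = 0.7570 to 4 decimal places.

0.7570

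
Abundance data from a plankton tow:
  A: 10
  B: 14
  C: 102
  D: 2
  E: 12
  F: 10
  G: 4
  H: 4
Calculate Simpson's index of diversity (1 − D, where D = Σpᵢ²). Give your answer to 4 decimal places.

0.5602

Total N = 10+14+102+2+12+10+4+4 = 158, so the proportions are 0.063291, 0.088608, 0.64557, 0.012658, 0.075949, 0.063291, 0.025316, 0.025316 (working shown to 6 dp, full precision carried).
D = 0.063291² + 0.088608² + 0.64557² + 0.012658² + 0.075949² + 0.063291² + 0.025316² + 0.025316² = 0.004006 + 0.007851 + 0.416760 + 0.000160 + 0.005768 + 0.004006 + 0.000641 + 0.000641 = 0.439833.
So 1 − D = 0.560167, i.e. 0.5602 to 4 decimal places.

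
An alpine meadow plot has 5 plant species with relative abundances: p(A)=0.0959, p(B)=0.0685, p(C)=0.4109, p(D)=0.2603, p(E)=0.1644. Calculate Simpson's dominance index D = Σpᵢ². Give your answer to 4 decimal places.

D = 0.0959² + 0.0685² + 0.4109² + 0.2603² + 0.1644² = 0.009197 + 0.004692 + 0.168839 + 0.067756 + 0.027027 = 0.277511 (working shown to 6 dp, full precision carried).
To 4 decimal places, D = 0.2775.

0.2775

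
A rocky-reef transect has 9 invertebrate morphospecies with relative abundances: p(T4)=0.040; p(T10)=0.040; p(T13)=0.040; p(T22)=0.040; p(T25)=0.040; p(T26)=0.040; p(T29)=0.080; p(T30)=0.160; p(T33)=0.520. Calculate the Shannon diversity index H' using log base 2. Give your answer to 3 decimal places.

Each pᵢ log₂ pᵢ term (working shown to 5 dp, full precision carried): 0.04×(-4.64386)=-0.18575, 0.04×(-4.64386)=-0.18575, 0.04×(-4.64386)=-0.18575, 0.04×(-4.64386)=-0.18575, 0.04×(-4.64386)=-0.18575, 0.04×(-4.64386)=-0.18575, 0.08×(-3.64386)=-0.29151, 0.16×(-2.64386)=-0.42302, 0.52×(-0.94342)=-0.49058.
Sum = -2.31963, so H' = 2.320.

2.320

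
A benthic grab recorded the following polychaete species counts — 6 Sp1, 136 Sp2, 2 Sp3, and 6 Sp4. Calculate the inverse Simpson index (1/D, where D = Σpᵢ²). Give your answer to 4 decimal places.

1.2115

Total N = 6+136+2+6 = 150, so the proportions are 0.04, 0.9066667, 0.0133333, 0.04 (working shown to 7 dp, full precision carried).
D = 0.04² + 0.9066667² + 0.0133333² + 0.04² = 0.0016000 + 0.8220444 + 0.0001778 + 0.0016000 = 0.8254222.
So 1/D = 1.211501, i.e. 1.2115 to 4 decimal places.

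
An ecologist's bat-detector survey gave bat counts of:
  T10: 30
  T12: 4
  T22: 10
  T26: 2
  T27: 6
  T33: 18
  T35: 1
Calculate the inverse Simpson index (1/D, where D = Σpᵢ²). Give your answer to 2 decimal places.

3.65

Total N = 30+4+10+2+6+18+1 = 71, so the proportions are 0.422535, 0.056338, 0.140845, 0.028169, 0.084507, 0.253521, 0.014085 (working shown to 6 dp, full precision carried).
D = 0.422535² + 0.056338² + 0.140845² + 0.028169² + 0.084507² + 0.253521² + 0.014085² = 0.178536 + 0.003174 + 0.019837 + 0.000793 + 0.007141 + 0.064273 + 0.000198 = 0.273954.
So 1/D = 3.6503, i.e. 3.65 to 2 decimal places.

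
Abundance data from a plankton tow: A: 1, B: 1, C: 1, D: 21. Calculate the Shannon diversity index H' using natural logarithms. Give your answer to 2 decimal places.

Total N = 1+1+1+21 = 24, so the proportions are 0.0417, 0.0417, 0.0417, 0.875 (working shown to 4 dp, full precision carried).
Each pᵢ ln pᵢ term: 0.0417×(-3.1781)=-0.1324, 0.0417×(-3.1781)=-0.1324, 0.0417×(-3.1781)=-0.1324, 0.875×(-0.1335)=-0.1168.
Sum = -0.5141, so H' = 0.51.

0.51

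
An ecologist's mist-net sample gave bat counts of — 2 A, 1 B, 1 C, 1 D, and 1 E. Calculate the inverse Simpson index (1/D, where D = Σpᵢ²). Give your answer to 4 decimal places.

4.5000

Total N = 2+1+1+1+1 = 6, so the proportions are 0.33333333, 0.16666667, 0.16666667, 0.16666667, 0.16666667 (working shown to 8 dp, full precision carried).
D = 0.33333333² + 0.16666667² + 0.16666667² + 0.16666667² + 0.16666667² = 0.11111111 + 0.02777778 + 0.02777778 + 0.02777778 + 0.02777778 = 0.22222222.
So 1/D = 4.500000, i.e. 4.5000 to 4 decimal places.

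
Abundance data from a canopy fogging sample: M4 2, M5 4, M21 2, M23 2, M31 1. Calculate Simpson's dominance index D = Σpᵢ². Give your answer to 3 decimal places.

Total N = 2+4+2+2+1 = 11, so the proportions are 0.18182, 0.36364, 0.18182, 0.18182, 0.09091 (working shown to 5 dp, full precision carried).
D = 0.18182² + 0.36364² + 0.18182² + 0.18182² + 0.09091² = 0.03306 + 0.13223 + 0.03306 + 0.03306 + 0.00826 = 0.23967.
To 3 decimal places, D = 0.240.

0.240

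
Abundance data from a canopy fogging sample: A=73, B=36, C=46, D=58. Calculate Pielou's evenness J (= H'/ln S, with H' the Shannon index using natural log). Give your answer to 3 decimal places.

Total N = 73+36+46+58 = 213, so the proportions are 0.34272, 0.16901, 0.21596, 0.2723 (working shown to 5 dp, full precision carried).
H' = −Σ pᵢ ln pᵢ = −((-0.36700) + (-0.30047) + (-0.33100) + (-0.35422)) = 1.35268.
With S = 4 species, ln S = 1.38629, so J = 1.35268/1.38629 = 0.97576, i.e. 0.976 to 3 decimal places.

0.976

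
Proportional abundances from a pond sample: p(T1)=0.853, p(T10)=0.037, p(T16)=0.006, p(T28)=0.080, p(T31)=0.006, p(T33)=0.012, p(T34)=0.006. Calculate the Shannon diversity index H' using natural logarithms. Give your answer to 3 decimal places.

Each pᵢ ln pᵢ term (working shown to 5 dp, full precision carried): 0.853×(-0.15900)=-0.13562, 0.037×(-3.29684)=-0.12198, 0.006×(-5.11600)=-0.03070, 0.08×(-2.52573)=-0.20206, 0.006×(-5.11600)=-0.03070, 0.012×(-4.42285)=-0.05307, 0.006×(-5.11600)=-0.03070.
Sum = -0.60483, so H' = 0.605.

0.605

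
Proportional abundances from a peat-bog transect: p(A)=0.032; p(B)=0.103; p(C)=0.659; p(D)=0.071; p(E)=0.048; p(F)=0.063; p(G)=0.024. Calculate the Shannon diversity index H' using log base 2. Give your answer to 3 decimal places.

1.755

Each pᵢ log₂ pᵢ term (working shown to 5 dp, full precision carried): 0.032×(-4.96578)=-0.15891, 0.103×(-3.27928)=-0.33777, 0.659×(-0.60165)=-0.39649, 0.071×(-3.81604)=-0.27094, 0.048×(-4.38082)=-0.21028, 0.063×(-3.98850)=-0.25128, 0.024×(-5.38082)=-0.12914.
Sum = -1.75479, so H' = 1.755.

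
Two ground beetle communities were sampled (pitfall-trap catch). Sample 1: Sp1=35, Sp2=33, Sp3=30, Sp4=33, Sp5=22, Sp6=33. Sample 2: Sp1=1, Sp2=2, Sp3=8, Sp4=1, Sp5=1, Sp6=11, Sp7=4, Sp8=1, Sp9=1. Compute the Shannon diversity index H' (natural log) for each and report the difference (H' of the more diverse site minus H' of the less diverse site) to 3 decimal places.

Sample 1: N=186, proportions 0.18817, 0.17742, 0.16129, 0.17742, 0.11828, 0.17742, giving H' = 1.78150 (working shown to 5 dp, full precision carried).
Sample 2: N=30, proportions 0.03333, 0.06667, 0.26667, 0.03333, 0.03333, 0.36667, 0.13333, 0.03333, 0.03333, giving H' = 1.73640.
Difference = |1.78150 − 1.73640| = 0.04510, i.e. 0.045 to 3 decimal places.

0.045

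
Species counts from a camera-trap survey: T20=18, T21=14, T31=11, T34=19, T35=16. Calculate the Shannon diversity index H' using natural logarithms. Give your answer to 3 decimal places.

Total N = 18+14+11+19+16 = 78, so the proportions are 0.23077, 0.17949, 0.14103, 0.24359, 0.20513 (working shown to 5 dp, full precision carried).
Each pᵢ ln pᵢ term: 0.23077×(-1.46634)=-0.33839, 0.17949×(-1.71765)=-0.30830, 0.14103×(-1.95881)=-0.27624, 0.24359×(-1.41227)=-0.34401, 0.20513×(-1.58412)=-0.32495.
Sum = -1.59189, so H' = 1.592.

1.592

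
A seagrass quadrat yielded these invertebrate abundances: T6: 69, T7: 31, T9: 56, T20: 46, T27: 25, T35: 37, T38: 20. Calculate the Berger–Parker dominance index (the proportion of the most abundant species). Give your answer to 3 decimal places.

Total N = 69+31+56+46+25+37+20 = 284, so the proportions are 0.24296, 0.10915, 0.19718, 0.16197, 0.08803, 0.13028, 0.07042 (working shown to 5 dp, full precision carried).
The largest proportion is 0.24296, i.e. d = 0.243 to 3 decimal places.

0.243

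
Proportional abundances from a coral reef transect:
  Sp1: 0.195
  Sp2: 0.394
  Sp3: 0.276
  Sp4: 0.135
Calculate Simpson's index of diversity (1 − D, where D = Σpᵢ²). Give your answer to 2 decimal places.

0.71

D = 0.195² + 0.394² + 0.276² + 0.135² = 0.0380 + 0.1552 + 0.0762 + 0.0182 = 0.2877 (working shown to 4 dp, full precision carried).
So 1 − D = 0.7123, i.e. 0.71 to 2 decimal places.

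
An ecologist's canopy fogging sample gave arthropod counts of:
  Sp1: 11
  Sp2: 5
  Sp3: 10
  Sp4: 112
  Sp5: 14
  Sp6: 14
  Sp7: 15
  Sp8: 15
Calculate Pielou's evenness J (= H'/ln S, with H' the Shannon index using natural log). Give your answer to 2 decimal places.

Total N = 11+5+10+112+14+14+15+15 = 196, so the proportions are 0.0561, 0.0255, 0.051, 0.5714, 0.0714, 0.0714, 0.0765, 0.0765 (working shown to 4 dp, full precision carried).
H' = −Σ pᵢ ln pᵢ = −((-0.1616) + (-0.0936) + (-0.1518) + (-0.3198) + (-0.1885) + (-0.1885) + (-0.1967) + (-0.1967)) = 1.4972.
With S = 8 species, ln S = 2.0794, so J = 1.4972/2.0794 = 0.7200, i.e. 0.72 to 2 decimal places.

0.72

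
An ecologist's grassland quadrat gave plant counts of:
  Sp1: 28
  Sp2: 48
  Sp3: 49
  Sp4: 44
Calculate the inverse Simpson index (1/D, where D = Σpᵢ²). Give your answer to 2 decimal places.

3.85

Total N = 28+48+49+44 = 169, so the proportions are 0.16568, 0.284024, 0.289941, 0.260355 (working shown to 6 dp, full precision carried).
D = 0.16568² + 0.284024² + 0.289941² + 0.260355² = 0.027450 + 0.080669 + 0.084066 + 0.067785 = 0.259970.
So 1/D = 3.8466, i.e. 3.85 to 2 decimal places.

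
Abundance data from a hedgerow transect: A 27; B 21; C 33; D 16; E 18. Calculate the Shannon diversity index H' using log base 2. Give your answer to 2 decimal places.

Total N = 27+21+33+16+18 = 115, so the proportions are 0.2348, 0.1826, 0.287, 0.1391, 0.1565 (working shown to 4 dp, full precision carried).
Each pᵢ log₂ pᵢ term: 0.2348×(-2.0906)=-0.4908, 0.1826×(-2.4532)=-0.4480, 0.287×(-1.8011)=-0.5168, 0.1391×(-2.8455)=-0.3959, 0.1565×(-2.6756)=-0.4188.
Sum = -2.2703, so H' = 2.27.

2.27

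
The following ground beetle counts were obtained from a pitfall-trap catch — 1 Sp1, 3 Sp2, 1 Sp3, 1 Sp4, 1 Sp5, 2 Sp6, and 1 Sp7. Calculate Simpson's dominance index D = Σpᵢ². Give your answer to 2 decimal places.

Total N = 1+3+1+1+1+2+1 = 10, so the proportions are 0.1, 0.3, 0.1, 0.1, 0.1, 0.2, 0.1 (working shown to 4 dp, full precision carried).
D = 0.1² + 0.3² + 0.1² + 0.1² + 0.1² + 0.2² + 0.1² = 0.0100 + 0.0900 + 0.0100 + 0.0100 + 0.0100 + 0.0400 + 0.0100 = 0.1800.
To 2 decimal places, D = 0.18.

0.18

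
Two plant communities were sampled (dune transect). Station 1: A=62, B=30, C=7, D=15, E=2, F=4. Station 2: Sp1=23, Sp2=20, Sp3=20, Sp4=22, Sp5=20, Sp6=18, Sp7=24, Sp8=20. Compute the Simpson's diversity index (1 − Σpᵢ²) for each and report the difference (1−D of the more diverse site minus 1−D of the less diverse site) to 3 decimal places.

0.224

Station 1: N=120, proportions 0.51667, 0.25, 0.05833, 0.125, 0.01667, 0.03333, giving 1−D = 0.65014 (working shown to 5 dp, full precision carried).
Station 2: N=167, proportions 0.13772, 0.11976, 0.11976, 0.13174, 0.11976, 0.10778, 0.14371, 0.11976, giving 1−D = 0.87404.
Difference = |0.65014 − 0.87404| = 0.22390, i.e. 0.224 to 3 decimal places.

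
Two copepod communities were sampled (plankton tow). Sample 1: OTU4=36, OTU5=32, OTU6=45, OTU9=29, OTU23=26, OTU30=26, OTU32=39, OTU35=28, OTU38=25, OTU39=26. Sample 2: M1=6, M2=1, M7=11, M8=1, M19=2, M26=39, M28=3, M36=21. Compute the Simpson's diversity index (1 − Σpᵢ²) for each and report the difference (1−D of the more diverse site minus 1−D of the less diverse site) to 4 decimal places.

0.1982

Sample 1: N=312, proportions 0.115385, 0.102564, 0.144231, 0.092949, 0.083333, 0.083333, 0.125, 0.089744, 0.080128, 0.083333, giving 1−D = 0.895792 (working shown to 6 dp, full precision carried).
Sample 2: N=84, proportions 0.071429, 0.011905, 0.130952, 0.011905, 0.02381, 0.464286, 0.035714, 0.25, giving 1−D = 0.697562.
Difference = |0.895792 − 0.697562| = 0.198230, i.e. 0.1982 to 4 decimal places.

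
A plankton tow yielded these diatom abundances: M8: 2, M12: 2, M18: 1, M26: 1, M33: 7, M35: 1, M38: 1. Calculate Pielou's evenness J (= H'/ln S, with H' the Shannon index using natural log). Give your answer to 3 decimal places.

Total N = 2+2+1+1+7+1+1 = 15, so the proportions are 0.13333, 0.13333, 0.06667, 0.06667, 0.46667, 0.06667, 0.06667 (working shown to 5 dp, full precision carried).
H' = −Σ pᵢ ln pᵢ = −((-0.26865) + (-0.26865) + (-0.18054) + (-0.18054) + (-0.35567) + (-0.18054) + (-0.18054)) = 1.61512.
With S = 7 species, ln S = 1.94591, so J = 1.61512/1.94591 = 0.83001, i.e. 0.830 to 3 decimal places.

0.830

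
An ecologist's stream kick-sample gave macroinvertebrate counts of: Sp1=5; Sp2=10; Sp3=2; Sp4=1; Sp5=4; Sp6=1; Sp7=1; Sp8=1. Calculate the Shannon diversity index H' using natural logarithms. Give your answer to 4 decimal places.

Total N = 5+10+2+1+4+1+1+1 = 25, so the proportions are 0.2, 0.4, 0.08, 0.04, 0.16, 0.04, 0.04, 0.04 (working shown to 6 dp, full precision carried).
Each pᵢ ln pᵢ term: 0.2×(-1.609438)=-0.321888, 0.4×(-0.916291)=-0.366516, 0.08×(-2.525729)=-0.202058, 0.04×(-3.218876)=-0.128755, 0.16×(-1.832581)=-0.293213, 0.04×(-3.218876)=-0.128755, 0.04×(-3.218876)=-0.128755, 0.04×(-3.218876)=-0.128755.
Sum = -1.698695, so H' = 1.6987.

1.6987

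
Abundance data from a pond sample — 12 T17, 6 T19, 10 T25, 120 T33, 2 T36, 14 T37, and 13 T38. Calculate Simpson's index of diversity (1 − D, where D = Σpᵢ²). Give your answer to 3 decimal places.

0.520

Total N = 12+6+10+120+2+14+13 = 177, so the proportions are 0.0678, 0.0339, 0.0565, 0.67797, 0.0113, 0.0791, 0.07345 (working shown to 5 dp, full precision carried).
D = 0.0678² + 0.0339² + 0.0565² + 0.67797² + 0.0113² + 0.0791² + 0.07345² = 0.00460 + 0.00115 + 0.00319 + 0.45964 + 0.00013 + 0.00626 + 0.00539 = 0.48035.
So 1 − D = 0.51965, i.e. 0.520 to 3 decimal places.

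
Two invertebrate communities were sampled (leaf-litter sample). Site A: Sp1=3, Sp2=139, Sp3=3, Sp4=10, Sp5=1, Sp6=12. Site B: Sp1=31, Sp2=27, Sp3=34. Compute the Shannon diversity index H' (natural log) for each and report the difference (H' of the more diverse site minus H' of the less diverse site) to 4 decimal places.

Site A: N=168, proportions 0.0178571, 0.827381, 0.0178571, 0.0595238, 0.0059524, 0.0714286, giving H' = 0.6874861 (working shown to 7 dp, full precision carried).
Site B: N=92, proportions 0.3369565, 0.2934783, 0.3695652, giving H' = 1.0942075.
Difference = |0.6874861 − 1.0942075| = 0.4067214, i.e. 0.4067 to 4 decimal places.

0.4067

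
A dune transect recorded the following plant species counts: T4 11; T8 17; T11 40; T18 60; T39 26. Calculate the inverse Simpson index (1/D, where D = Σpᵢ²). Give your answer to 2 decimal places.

Total N = 11+17+40+60+26 = 154, so the proportions are 0.071429, 0.11039, 0.25974, 0.38961, 0.168831 (working shown to 6 dp, full precision carried).
D = 0.071429² + 0.11039² + 0.25974² + 0.38961² + 0.168831² = 0.005102 + 0.012186 + 0.067465 + 0.151796 + 0.028504 = 0.265053.
So 1/D = 3.7728, i.e. 3.77 to 2 decimal places.

3.77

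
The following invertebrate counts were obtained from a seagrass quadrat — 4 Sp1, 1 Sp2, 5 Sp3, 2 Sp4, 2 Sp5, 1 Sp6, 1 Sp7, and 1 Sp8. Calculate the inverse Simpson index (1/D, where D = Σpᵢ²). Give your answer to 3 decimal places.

Total N = 4+1+5+2+2+1+1+1 = 17, so the proportions are 0.2352941, 0.0588235, 0.2941176, 0.1176471, 0.1176471, 0.0588235, 0.0588235, 0.0588235 (working shown to 7 dp, full precision carried).
D = 0.2352941² + 0.0588235² + 0.2941176² + 0.1176471² + 0.1176471² + 0.0588235² + 0.0588235² + 0.0588235² = 0.0553633 + 0.0034602 + 0.0865052 + 0.0138408 + 0.0138408 + 0.0034602 + 0.0034602 + 0.0034602 = 0.1833910.
So 1/D = 5.45283, i.e. 5.453 to 3 decimal places.

5.453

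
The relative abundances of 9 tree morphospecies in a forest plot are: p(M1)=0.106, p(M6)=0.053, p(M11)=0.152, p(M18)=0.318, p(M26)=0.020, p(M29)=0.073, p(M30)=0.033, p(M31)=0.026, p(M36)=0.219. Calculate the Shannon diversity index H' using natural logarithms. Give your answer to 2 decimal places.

1.85

Each pᵢ ln pᵢ term (working shown to 4 dp, full precision carried): 0.106×(-2.2443)=-0.2379, 0.053×(-2.9375)=-0.1557, 0.152×(-1.8839)=-0.2863, 0.318×(-1.1457)=-0.3643, 0.02×(-3.9120)=-0.0782, 0.073×(-2.6173)=-0.1911, 0.033×(-3.4112)=-0.1126, 0.026×(-3.6497)=-0.0949, 0.219×(-1.5187)=-0.3326.
Sum = -1.8536, so H' = 1.85.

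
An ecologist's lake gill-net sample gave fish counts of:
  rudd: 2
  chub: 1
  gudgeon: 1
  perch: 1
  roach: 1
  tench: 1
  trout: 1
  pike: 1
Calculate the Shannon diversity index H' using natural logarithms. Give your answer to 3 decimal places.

2.043

Total N = 2+1+1+1+1+1+1+1 = 9, so the proportions are 0.22222, 0.11111, 0.11111, 0.11111, 0.11111, 0.11111, 0.11111, 0.11111 (working shown to 5 dp, full precision carried).
Each pᵢ ln pᵢ term: 0.22222×(-1.50408)=-0.33424, 0.11111×(-2.19722)=-0.24414, 0.11111×(-2.19722)=-0.24414, 0.11111×(-2.19722)=-0.24414, 0.11111×(-2.19722)=-0.24414, 0.11111×(-2.19722)=-0.24414, 0.11111×(-2.19722)=-0.24414, 0.11111×(-2.19722)=-0.24414.
Sum = -2.04319, so H' = 2.043.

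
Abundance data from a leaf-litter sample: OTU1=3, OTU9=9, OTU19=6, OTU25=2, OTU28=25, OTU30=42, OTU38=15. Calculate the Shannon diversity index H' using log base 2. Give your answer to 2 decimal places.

2.24

Total N = 3+9+6+2+25+42+15 = 102, so the proportions are 0.0294, 0.0882, 0.0588, 0.0196, 0.2451, 0.4118, 0.1471 (working shown to 4 dp, full precision carried).
Each pᵢ log₂ pᵢ term: 0.0294×(-5.0875)=-0.1496, 0.0882×(-3.5025)=-0.3090, 0.0588×(-4.0875)=-0.2404, 0.0196×(-5.6724)=-0.1112, 0.2451×(-2.0286)=-0.4972, 0.4118×(-1.2801)=-0.5271, 0.1471×(-2.7655)=-0.4067.
Sum = -2.2413, so H' = 2.24.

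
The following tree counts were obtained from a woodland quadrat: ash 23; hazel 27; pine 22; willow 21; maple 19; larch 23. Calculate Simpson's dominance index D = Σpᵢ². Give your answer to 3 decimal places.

0.169

Total N = 23+27+22+21+19+23 = 135, so the proportions are 0.17037, 0.2, 0.16296, 0.15556, 0.14074, 0.17037 (working shown to 5 dp, full precision carried).
D = 0.17037² + 0.2² + 0.16296² + 0.15556² + 0.14074² + 0.17037² = 0.02903 + 0.04000 + 0.02656 + 0.02420 + 0.01981 + 0.02903 = 0.16861.
To 3 decimal places, D = 0.169.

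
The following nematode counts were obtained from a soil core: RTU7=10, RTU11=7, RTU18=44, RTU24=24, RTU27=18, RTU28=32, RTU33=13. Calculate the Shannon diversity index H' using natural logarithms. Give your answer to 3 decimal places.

1.783

Total N = 10+7+44+24+18+32+13 = 148, so the proportions are 0.06757, 0.0473, 0.2973, 0.16216, 0.12162, 0.21622, 0.08784 (working shown to 5 dp, full precision carried).
Each pᵢ ln pᵢ term: 0.06757×(-2.69463)=-0.18207, 0.0473×(-3.05130)=-0.14432, 0.2973×(-1.21302)=-0.36063, 0.16216×(-1.81916)=-0.29500, 0.12162×(-2.10684)=-0.25624, 0.21622×(-1.53148)=-0.33113, 0.08784×(-2.43226)=-0.21364.
Sum = -1.78303, so H' = 1.783.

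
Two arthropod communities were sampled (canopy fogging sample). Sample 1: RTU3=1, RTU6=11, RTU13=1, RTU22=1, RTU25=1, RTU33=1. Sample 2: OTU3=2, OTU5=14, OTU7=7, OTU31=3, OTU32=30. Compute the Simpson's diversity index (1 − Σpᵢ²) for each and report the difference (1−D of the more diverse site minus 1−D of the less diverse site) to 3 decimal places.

0.123

Sample 1: N=16, proportions 0.0625, 0.6875, 0.0625, 0.0625, 0.0625, 0.0625, giving 1−D = 0.50781 (working shown to 5 dp, full precision carried).
Sample 2: N=56, proportions 0.03571, 0.25, 0.125, 0.05357, 0.53571, giving 1−D = 0.63074.
Difference = |0.50781 − 0.63074| = 0.12293, i.e. 0.123 to 3 decimal places.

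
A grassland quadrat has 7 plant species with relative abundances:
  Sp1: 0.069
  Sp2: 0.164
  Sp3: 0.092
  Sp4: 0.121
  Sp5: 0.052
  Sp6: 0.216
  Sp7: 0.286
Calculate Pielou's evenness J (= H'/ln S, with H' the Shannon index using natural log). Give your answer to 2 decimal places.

0.92

H' = −Σ pᵢ ln pᵢ = −((-0.1845) + (-0.2965) + (-0.2195) + (-0.2555) + (-0.1537) + (-0.3310) + (-0.3580)) = 1.7988 (working shown to 4 dp, full precision carried).
With S = 7 species, ln S = 1.9459, so J = 1.7988/1.9459 = 0.9244, i.e. 0.92 to 2 decimal places.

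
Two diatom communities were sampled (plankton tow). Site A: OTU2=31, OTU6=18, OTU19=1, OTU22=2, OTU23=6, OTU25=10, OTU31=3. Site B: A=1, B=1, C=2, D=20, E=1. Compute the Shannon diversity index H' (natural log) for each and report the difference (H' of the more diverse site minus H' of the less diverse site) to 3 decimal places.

Site A: N=71, proportions 0.43662, 0.253521, 0.014085, 0.028169, 0.084507, 0.140845, 0.042254, giving H' = 1.488893 (working shown to 6 dp, full precision carried).
Site B: N=25, proportions 0.04, 0.04, 0.08, 0.8, 0.04, giving H' = 0.766838.
Difference = |1.488893 − 0.766838| = 0.722055, i.e. 0.722 to 3 decimal places.

0.722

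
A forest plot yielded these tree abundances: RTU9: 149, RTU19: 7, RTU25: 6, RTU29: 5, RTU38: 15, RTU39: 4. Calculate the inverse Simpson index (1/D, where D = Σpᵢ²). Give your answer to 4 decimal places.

Total N = 149+7+6+5+15+4 = 186, so the proportions are 0.8010753, 0.0376344, 0.0322581, 0.0268817, 0.0806452, 0.0215054 (working shown to 7 dp, full precision carried).
D = 0.8010753² + 0.0376344² + 0.0322581² + 0.0268817² + 0.0806452² + 0.0215054² = 0.6417216 + 0.0014163 + 0.0010406 + 0.0007226 + 0.0065036 + 0.0004625 = 0.6518673.
So 1/D = 1.534055, i.e. 1.5341 to 4 decimal places.

1.5341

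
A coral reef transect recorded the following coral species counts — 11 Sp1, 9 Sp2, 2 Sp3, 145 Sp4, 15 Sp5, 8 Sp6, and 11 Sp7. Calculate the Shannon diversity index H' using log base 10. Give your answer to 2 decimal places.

Total N = 11+9+2+145+15+8+11 = 201, so the proportions are 0.0547, 0.0448, 0.01, 0.7214, 0.0746, 0.0398, 0.0547 (working shown to 4 dp, full precision carried).
Each pᵢ log₁₀ pᵢ term: 0.0547×(-1.2618)=-0.0691, 0.0448×(-1.3490)=-0.0604, 0.01×(-2.0022)=-0.0199, 0.7214×(-0.1418)=-0.1023, 0.0746×(-1.1271)=-0.0841, 0.0398×(-1.4001)=-0.0557, 0.0547×(-1.2618)=-0.0691.
Sum = -0.4606, so H' = 0.46.

0.46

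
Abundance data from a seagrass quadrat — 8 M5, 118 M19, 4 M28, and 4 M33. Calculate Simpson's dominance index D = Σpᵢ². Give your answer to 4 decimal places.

Total N = 8+118+4+4 = 134, so the proportions are 0.059701, 0.880597, 0.029851, 0.029851 (working shown to 6 dp, full precision carried).
D = 0.059701² + 0.880597² + 0.029851² + 0.029851² = 0.003564 + 0.775451 + 0.000891 + 0.000891 = 0.780798.
To 4 decimal places, D = 0.7808.

0.7808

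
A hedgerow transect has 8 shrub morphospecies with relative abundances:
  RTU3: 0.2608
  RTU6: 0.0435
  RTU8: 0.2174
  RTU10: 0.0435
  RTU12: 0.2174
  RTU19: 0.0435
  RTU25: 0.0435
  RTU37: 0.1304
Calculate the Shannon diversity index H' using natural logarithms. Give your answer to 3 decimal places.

1.825

Each pᵢ ln pᵢ term (working shown to 5 dp, full precision carried): 0.2608×(-1.34400)=-0.35052, 0.0435×(-3.13499)=-0.13637, 0.2174×(-1.52602)=-0.33176, 0.0435×(-3.13499)=-0.13637, 0.2174×(-1.52602)=-0.33176, 0.0435×(-3.13499)=-0.13637, 0.0435×(-3.13499)=-0.13637, 0.1304×(-2.03715)=-0.26564.
Sum = -1.82516, so H' = 1.825.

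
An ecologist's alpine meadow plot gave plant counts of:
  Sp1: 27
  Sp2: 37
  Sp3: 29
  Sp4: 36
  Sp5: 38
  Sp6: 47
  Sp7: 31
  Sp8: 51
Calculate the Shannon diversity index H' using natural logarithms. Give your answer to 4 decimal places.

2.0572

Total N = 27+37+29+36+38+47+31+51 = 296, so the proportions are 0.091216, 0.125, 0.097973, 0.121622, 0.128378, 0.158784, 0.10473, 0.172297 (working shown to 6 dp, full precision carried).
Each pᵢ ln pᵢ term: 0.091216×(-2.394523)=-0.218419, 0.125×(-2.079442)=-0.259930, 0.097973×(-2.323064)=-0.227597, 0.121622×(-2.106841)=-0.256237, 0.128378×(-2.052773)=-0.263532, 0.158784×(-1.840212)=-0.292196, 0.10473×(-2.256372)=-0.236309, 0.172297×(-1.758534)=-0.302991.
Sum = -2.057212, so H' = 2.0572.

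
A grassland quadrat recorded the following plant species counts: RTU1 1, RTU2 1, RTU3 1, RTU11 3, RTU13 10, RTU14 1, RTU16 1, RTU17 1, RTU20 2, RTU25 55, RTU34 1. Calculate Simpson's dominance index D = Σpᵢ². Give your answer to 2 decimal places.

0.53

Total N = 1+1+1+3+10+1+1+1+2+55+1 = 77, so the proportions are 0.013, 0.013, 0.013, 0.039, 0.1299, 0.013, 0.013, 0.013, 0.026, 0.7143, 0.013 (working shown to 4 dp, full precision carried).
D = 0.013² + 0.013² + 0.013² + 0.039² + 0.1299² + 0.013² + 0.013² + 0.013² + 0.026² + 0.7143² + 0.013² = 0.0002 + 0.0002 + 0.0002 + 0.0015 + 0.0169 + 0.0002 + 0.0002 + 0.0002 + 0.0007 + 0.5102 + 0.0002 = 0.5304.
To 2 decimal places, D = 0.53.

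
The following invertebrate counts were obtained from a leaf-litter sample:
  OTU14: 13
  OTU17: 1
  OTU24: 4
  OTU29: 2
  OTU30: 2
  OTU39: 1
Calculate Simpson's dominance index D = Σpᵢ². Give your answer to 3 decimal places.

0.369

Total N = 13+1+4+2+2+1 = 23, so the proportions are 0.56522, 0.04348, 0.17391, 0.08696, 0.08696, 0.04348 (working shown to 5 dp, full precision carried).
D = 0.56522² + 0.04348² + 0.17391² + 0.08696² + 0.08696² + 0.04348² = 0.31947 + 0.00189 + 0.03025 + 0.00756 + 0.00756 + 0.00189 = 0.36862.
To 3 decimal places, D = 0.369.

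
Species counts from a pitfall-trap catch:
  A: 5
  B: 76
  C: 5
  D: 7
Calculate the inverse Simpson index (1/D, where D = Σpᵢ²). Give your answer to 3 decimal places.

Total N = 5+76+5+7 = 93, so the proportions are 0.053763, 0.817204, 0.053763, 0.075269 (working shown to 6 dp, full precision carried).
D = 0.053763² + 0.817204² + 0.053763² + 0.075269² = 0.002891 + 0.667823 + 0.002891 + 0.005665 = 0.679269.
So 1/D = 1.47217, i.e. 1.472 to 3 decimal places.

1.472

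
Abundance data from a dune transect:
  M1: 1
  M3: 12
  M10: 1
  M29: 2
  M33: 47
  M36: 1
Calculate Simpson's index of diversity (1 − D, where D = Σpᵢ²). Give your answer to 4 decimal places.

0.4238

Total N = 1+12+1+2+47+1 = 64, so the proportions are 0.015625, 0.1875, 0.015625, 0.03125, 0.734375, 0.015625 (working shown to 6 dp, full precision carried).
D = 0.015625² + 0.1875² + 0.015625² + 0.03125² + 0.734375² + 0.015625² = 0.000244 + 0.035156 + 0.000244 + 0.000977 + 0.539307 + 0.000244 = 0.576172.
So 1 − D = 0.423828, i.e. 0.4238 to 4 decimal places.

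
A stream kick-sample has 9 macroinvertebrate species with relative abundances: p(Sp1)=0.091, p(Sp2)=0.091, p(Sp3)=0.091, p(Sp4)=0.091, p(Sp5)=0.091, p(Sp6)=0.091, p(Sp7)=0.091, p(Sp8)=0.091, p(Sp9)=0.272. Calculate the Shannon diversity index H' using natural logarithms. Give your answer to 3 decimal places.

2.099

Each pᵢ ln pᵢ term (working shown to 5 dp, full precision carried): 0.091×(-2.39690)=-0.21812, 0.091×(-2.39690)=-0.21812, 0.091×(-2.39690)=-0.21812, 0.091×(-2.39690)=-0.21812, 0.091×(-2.39690)=-0.21812, 0.091×(-2.39690)=-0.21812, 0.091×(-2.39690)=-0.21812, 0.091×(-2.39690)=-0.21812, 0.272×(-1.30195)=-0.35413.
Sum = -2.09907, so H' = 2.099.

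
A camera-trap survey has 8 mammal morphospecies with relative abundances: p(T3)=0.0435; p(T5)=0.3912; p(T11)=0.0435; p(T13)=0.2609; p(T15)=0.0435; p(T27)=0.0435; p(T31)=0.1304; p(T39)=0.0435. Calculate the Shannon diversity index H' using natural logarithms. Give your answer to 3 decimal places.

1.665

Each pᵢ ln pᵢ term (working shown to 5 dp, full precision carried): 0.0435×(-3.13499)=-0.13637, 0.3912×(-0.93854)=-0.36716, 0.0435×(-3.13499)=-0.13637, 0.2609×(-1.34362)=-0.35055, 0.0435×(-3.13499)=-0.13637, 0.0435×(-3.13499)=-0.13637, 0.1304×(-2.03715)=-0.26564, 0.0435×(-3.13499)=-0.13637.
Sum = -1.66521, so H' = 1.665.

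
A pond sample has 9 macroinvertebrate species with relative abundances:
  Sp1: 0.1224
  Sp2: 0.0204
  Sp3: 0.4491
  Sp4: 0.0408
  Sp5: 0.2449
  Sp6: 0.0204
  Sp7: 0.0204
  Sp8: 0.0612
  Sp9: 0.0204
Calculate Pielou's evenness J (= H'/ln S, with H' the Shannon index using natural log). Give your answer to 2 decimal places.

H' = −Σ pᵢ ln pᵢ = −((-0.2571) + (-0.0794) + (-0.3595) + (-0.1305) + (-0.3446) + (-0.0794) + (-0.0794) + (-0.1710) + (-0.0794)) = 1.5803 (working shown to 4 dp, full precision carried).
With S = 9 species, ln S = 2.1972, so J = 1.5803/2.1972 = 0.7192, i.e. 0.72 to 2 decimal places.

0.72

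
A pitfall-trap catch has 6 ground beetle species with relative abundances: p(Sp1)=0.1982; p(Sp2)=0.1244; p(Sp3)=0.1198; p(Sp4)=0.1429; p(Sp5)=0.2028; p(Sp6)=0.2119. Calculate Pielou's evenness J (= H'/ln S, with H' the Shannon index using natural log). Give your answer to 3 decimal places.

H' = −Σ pᵢ ln pᵢ = −((-0.32078) + (-0.25928) + (-0.25421) + (-0.27803) + (-0.32357) + (-0.32879)) = 1.76467 (working shown to 5 dp, full precision carried).
With S = 6 species, ln S = 1.79176, so J = 1.76467/1.79176 = 0.98488, i.e. 0.985 to 3 decimal places.

0.985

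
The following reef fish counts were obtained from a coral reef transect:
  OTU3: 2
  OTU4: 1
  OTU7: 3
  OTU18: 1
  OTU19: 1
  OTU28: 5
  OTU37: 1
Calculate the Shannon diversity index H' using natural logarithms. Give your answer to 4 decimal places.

1.7298

Total N = 2+1+3+1+1+5+1 = 14, so the proportions are 0.142857, 0.071429, 0.214286, 0.071429, 0.071429, 0.357143, 0.071429 (working shown to 6 dp, full precision carried).
Each pᵢ ln pᵢ term: 0.142857×(-1.945910)=-0.277987, 0.071429×(-2.639057)=-0.188504, 0.214286×(-1.540445)=-0.330095, 0.071429×(-2.639057)=-0.188504, 0.071429×(-2.639057)=-0.188504, 0.357143×(-1.029619)=-0.367721, 0.071429×(-2.639057)=-0.188504.
Sum = -1.729820, so H' = 1.7298.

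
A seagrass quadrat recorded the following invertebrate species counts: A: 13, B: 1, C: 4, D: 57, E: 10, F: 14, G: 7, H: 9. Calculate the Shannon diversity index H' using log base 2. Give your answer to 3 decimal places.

2.295

Total N = 13+1+4+57+10+14+7+9 = 115, so the proportions are 0.11304, 0.0087, 0.03478, 0.49565, 0.08696, 0.12174, 0.06087, 0.07826 (working shown to 5 dp, full precision carried).
Each pᵢ log₂ pᵢ term: 0.11304×(-3.14505)=-0.35553, 0.0087×(-6.84549)=-0.05953, 0.03478×(-4.84549)=-0.16854, 0.49565×(-1.01260)=-0.50190, 0.08696×(-3.52356)=-0.30640, 0.12174×(-3.03814)=-0.36986, 0.06087×(-4.03814)=-0.24580, 0.07826×(-3.67557)=-0.28765.
Sum = -2.29520, so H' = 2.295.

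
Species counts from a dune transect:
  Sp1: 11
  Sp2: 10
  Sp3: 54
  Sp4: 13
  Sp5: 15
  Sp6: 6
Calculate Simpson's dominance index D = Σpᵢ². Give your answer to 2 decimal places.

0.30

Total N = 11+10+54+13+15+6 = 109, so the proportions are 0.1009, 0.0917, 0.4954, 0.1193, 0.1376, 0.055 (working shown to 4 dp, full precision carried).
D = 0.1009² + 0.0917² + 0.4954² + 0.1193² + 0.1376² + 0.055² = 0.0102 + 0.0084 + 0.2454 + 0.0142 + 0.0189 + 0.0030 = 0.3002.
To 2 decimal places, D = 0.30.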